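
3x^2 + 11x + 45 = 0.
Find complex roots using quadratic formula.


disc = 11^2 - 4*3*45 = 121 - 540 = -419
sqrt(|disc|) = sqrt(419) = 20.4695
Real part = -11/(2*3) = -1.8333
Imag part = 20.4695/(2*3) = 3.4116

-1.8333 ± 3.4116i


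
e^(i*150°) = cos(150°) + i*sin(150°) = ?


cos(150°) = -0.8660
sin(150°) = 0.5000

e^(i*150°) = -0.8660 + 0.5000i


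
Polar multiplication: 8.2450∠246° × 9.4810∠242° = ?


r = 8.2450 * 9.4810 = 78.1708
theta = 246° + 242° = 488° = 128° (mod 360)

78.1708 cis(128°)


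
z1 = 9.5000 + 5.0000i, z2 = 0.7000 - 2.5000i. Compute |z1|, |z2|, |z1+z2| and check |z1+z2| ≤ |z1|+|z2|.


|z1| = sqrt(9.5^2 + 5^2) = sqrt(115.25) = 10.7355
|z2| = sqrt(0.7^2 + (-2.5)^2) = sqrt(6.74) = 2.5962
z1+z2 = 10.2000 + 2.5000i
|z1+z2| = sqrt(110.29) = 10.5019
|z1|+|z2| = 10.7355 + 2.5962 = 13.3317

|z1+z2| = 10.5019 ≤ |z1|+|z2| = 13.3317 (verified)


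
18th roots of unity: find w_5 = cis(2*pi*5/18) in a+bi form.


Angle = 360*5/18 = 100°
a = cos(100°) = -0.1736
b = sin(100°) = 0.9848

-0.1736 + 0.9848i


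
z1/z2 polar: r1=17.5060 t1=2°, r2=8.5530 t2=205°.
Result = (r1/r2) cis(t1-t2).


r = 17.5060 / 8.5530 = 2.0468
theta = 2° - 205° = -203° = 157° (mod 360)

2.0468 cis(157°)


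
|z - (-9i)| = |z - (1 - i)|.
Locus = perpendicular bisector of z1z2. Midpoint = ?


Equal distances means the locus is the perpendicular bisector of z1 and z2.
Midpoint = ((0+1)/2, (-9+(-1))/2) = (0.5000, -5.0000)

Perpendicular bisector through (0.5000, -5.0000)


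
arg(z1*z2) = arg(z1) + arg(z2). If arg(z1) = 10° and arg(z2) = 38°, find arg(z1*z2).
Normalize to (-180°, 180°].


arg(z1*z2) = 10° + 38° = 48°
Normalized to (-180°, 180°]: 48°

48°


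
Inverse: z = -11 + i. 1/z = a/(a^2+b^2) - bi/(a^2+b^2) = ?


|z|^2 = 121+1 = 122
1/z = (-11 - 1i)/122

1/z = -0.0902 - 0.0082i


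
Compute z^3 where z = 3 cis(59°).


r^3 = 3^3 = 27
n*theta = 3*59° = 177° = 177° (mod 360)
a = 27*cos(177°) = -26.9630
b = 27*sin(177°) = 1.4131

27 cis(177°) = -26.9630 + 1.4131i


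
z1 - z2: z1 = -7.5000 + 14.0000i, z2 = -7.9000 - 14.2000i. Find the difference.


Real: -7.5 + 7.9 = 0.4
Imag: 14 + 14.2 = 28.2

0.4000 + 28.2000i


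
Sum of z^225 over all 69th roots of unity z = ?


The roots are w_k = w^k with w = e^(2*pi*i/69), and (w^k)^225 = (w^225)^k.
So S = 1 + u + u^2 + ... + u^(68) with u = w^225.
225 = 3*69 + 18, so 225 is not a multiple of 69: u = (w^69)^3 * w^18 = w^18 ≠ 1 (w is a primitive 69th root), while u^69 = (w^69)^225 = 1.
Geometric series: S = (1 - u^69)/(1 - u) = (1 - 1)/(1 - u) = 0

S = 0


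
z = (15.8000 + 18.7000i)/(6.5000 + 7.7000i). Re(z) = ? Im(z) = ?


Multiply by conjugate: (15.8000 + 18.7000i)(6.5000 - 7.7000i) / (6.5^2 + 7.7^2)
Numerator real = 15.8*6.5 + 18.7*7.7 = 246.69
Numerator imag = 18.7*6.5 - 15.8*7.7 = -0.11
Denominator = 101.54
Re(z) = 246.69/101.54 = 2.4295
Im(z) = -0.11/101.54 = -0.0011

Re(z) = 2.4295, Im(z) = -0.0011


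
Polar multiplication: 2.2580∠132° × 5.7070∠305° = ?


r = 2.2580 * 5.7070 = 12.8864
theta = 132° + 305° = 437° = 77° (mod 360)

12.8864 cis(77°)


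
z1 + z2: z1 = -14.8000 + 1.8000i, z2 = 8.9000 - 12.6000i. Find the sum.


Real: -14.8 + 8.9 = -5.9
Imag: 1.8 - 12.6 = -10.8

-5.9000 - 10.8000i


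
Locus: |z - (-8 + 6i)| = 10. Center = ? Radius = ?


|z - z0| = r is a circle with center z0 and radius r.
Center = (-8, 6), radius = 10

Circle with center (-8, 6) and radius 10


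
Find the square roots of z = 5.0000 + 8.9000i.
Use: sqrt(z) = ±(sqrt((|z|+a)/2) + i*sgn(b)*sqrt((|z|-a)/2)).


|z| = sqrt(25+79.21) = 10.2083
sqrt((|z|+a)/2) = sqrt((10.2083+5)/2) = sqrt(7.6042) = 2.7576
sqrt((|z|-a)/2) = sqrt((10.2083-5)/2) = sqrt(2.6042) = 1.6137

±(2.7576 + 1.6137i) i.e. 2.7576 + 1.6137i and -2.7576 - 1.6137i


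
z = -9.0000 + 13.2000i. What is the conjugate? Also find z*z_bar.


z_bar = -9.0000 - 13.2000i
z*z_bar = (-9)^2 + 13.2^2 = 81 + 174.24 = 255.24

z_bar = -9.0000 - 13.2000i, z*z_bar = 255.24


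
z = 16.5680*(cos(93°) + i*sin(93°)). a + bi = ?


a = 16.5680*cos(93°) = 16.5680*(-0.052336) = -0.8671
b = 16.5680*sin(93°) = 16.5680*0.99863 = 16.5453

-0.8671 + 16.5453i


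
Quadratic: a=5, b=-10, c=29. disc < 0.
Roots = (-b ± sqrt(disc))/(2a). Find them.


disc = (-10)^2 - 4*5*29 = 100 - 580 = -480
sqrt(|disc|) = sqrt(480) = 21.9089
Real part = 10/(2*5) = 1.0000
Imag part = 21.9089/(2*5) = 2.1909

1.0000 ± 2.1909i


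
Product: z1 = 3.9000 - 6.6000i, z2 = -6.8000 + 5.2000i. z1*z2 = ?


Real = 3.9*(-6.8) - (-6.6)*5.2 = -26.52 - (-34.32) = 7.8
Imag = 3.9*5.2 - (6.8)*(-6.6) = 20.28 + 44.88 = 65.16

7.8000 + 65.1600i


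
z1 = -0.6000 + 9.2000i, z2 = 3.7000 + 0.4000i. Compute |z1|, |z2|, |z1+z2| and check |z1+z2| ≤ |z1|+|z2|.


|z1| = sqrt((-0.6)^2 + 9.2^2) = sqrt(85) = 9.2195
|z2| = sqrt(3.7^2 + 0.4^2) = sqrt(13.85) = 3.7216
z1+z2 = 3.1000 + 9.6000i
|z1+z2| = sqrt(101.77) = 10.0881
|z1|+|z2| = 9.2195 + 3.7216 = 12.9411

|z1+z2| = 10.0881 ≤ |z1|+|z2| = 12.9411 (verified)


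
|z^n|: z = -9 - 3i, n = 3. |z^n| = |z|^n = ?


|z| = sqrt(81+9) = sqrt(90) = 9.4868
|z^3| = |z|^3 = (sqrt(90))^3 = 90*sqrt(90)

|z^3| = 90*sqrt(90) ≈ 853.8150


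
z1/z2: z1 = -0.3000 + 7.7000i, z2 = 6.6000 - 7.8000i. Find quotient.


Conjugate of z2 = 6.6000 + 7.8000i
Numerator: (-0.3000 + 7.7000i)(6.6000 + 7.8000i) = -62.0400 + 48.4800i
Denominator: 6.6^2 + (-7.8)^2 = 104.4
Result = (-62.0400 + 48.4800i)/104.4

-0.5943 + 0.4644i


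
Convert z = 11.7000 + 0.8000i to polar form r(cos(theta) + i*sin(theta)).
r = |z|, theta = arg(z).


r = sqrt(136.89+0.64) = sqrt(137.53) = 11.7273
theta = atan2(0.8, 11.7) = 3.9116 degrees

r = 11.7273, theta = 3.9116 degrees


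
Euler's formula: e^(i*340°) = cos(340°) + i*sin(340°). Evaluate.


cos(340°) = 0.9397
sin(340°) = -0.3420

e^(i*340°) = 0.9397 - 0.3420i


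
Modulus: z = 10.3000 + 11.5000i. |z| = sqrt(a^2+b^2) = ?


|z| = sqrt(10.3^2 + 11.5^2) = sqrt(106.09 + 132.25) = sqrt(238.34) = 15.4383

|z| = 15.4383


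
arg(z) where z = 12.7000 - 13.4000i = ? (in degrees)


Re = 12.7, Im = -13.4
arg = atan2(-13.4, 12.7) = -46.5363 degrees

arg(z) = -46.5363 degrees


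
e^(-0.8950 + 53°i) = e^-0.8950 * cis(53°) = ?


e^-0.8950 = 0.4086
cos(53°) = 0.6018
sin(53°) = 0.7986
Real = 0.4086*0.6018 = 0.2459
Imag = 0.4086*0.7986 = 0.3263

0.2459 + 0.3263i


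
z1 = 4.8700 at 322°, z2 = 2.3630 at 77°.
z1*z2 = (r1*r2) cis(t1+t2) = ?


r = 4.8700 * 2.3630 = 11.5078
theta = 322° + 77° = 399° = 39° (mod 360)

11.5078 cis(39°)


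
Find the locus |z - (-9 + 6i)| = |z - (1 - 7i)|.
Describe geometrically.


Equal distances means the locus is the perpendicular bisector of z1 and z2.
Midpoint = ((-9+1)/2, (6+(-7))/2) = (-4.0000, -0.5000)

Perpendicular bisector through (-4.0000, -0.5000)


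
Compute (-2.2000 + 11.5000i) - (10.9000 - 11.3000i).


Real: -2.2 - 10.9 = -13.1
Imag: 11.5 + 11.3 = 22.8

-13.1000 + 22.8000i


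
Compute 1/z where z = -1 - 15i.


|z|^2 = 1+225 = 226
1/z = (-1 + 15i)/226

1/z = -0.0044 + 0.0664i


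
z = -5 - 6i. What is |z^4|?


|z| = sqrt(25+36) = sqrt(61) = 7.8102
|z^4| = |z|^4 = (sqrt(61))^4 = 61^2 = 3721

|z^4| = 3721


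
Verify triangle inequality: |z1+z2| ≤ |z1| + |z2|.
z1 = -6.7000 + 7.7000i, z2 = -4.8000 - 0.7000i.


|z1| = sqrt((-6.7)^2 + 7.7^2) = sqrt(104.18) = 10.2069
|z2| = sqrt((-4.8)^2 + (-0.7)^2) = sqrt(23.53) = 4.8508
z1+z2 = -11.5000 + 7.0000i
|z1+z2| = sqrt(181.25) = 13.4629
|z1|+|z2| = 10.2069 + 4.8508 = 15.0577

|z1+z2| = 13.4629 ≤ |z1|+|z2| = 15.0577 (verified)


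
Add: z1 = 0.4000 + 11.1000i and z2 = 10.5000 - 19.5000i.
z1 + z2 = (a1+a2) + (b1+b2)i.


Real: 0.4 + 10.5 = 10.9
Imag: 11.1 - 19.5 = -8.4

10.9000 - 8.4000i


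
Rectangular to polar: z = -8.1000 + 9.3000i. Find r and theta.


r = sqrt(65.61+86.49) = sqrt(152.1) = 12.3329
theta = atan2(9.3, -8.1) = 131.0548 degrees

r = 12.3329, theta = 131.0548 degrees


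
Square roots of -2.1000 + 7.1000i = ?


|z| = sqrt(4.41+50.41) = 7.4041
sqrt((|z|+a)/2) = sqrt((7.4041+(-2.1))/2) = sqrt(2.6520) = 1.6285
sqrt((|z|-a)/2) = sqrt((7.4041-(-2.1))/2) = sqrt(4.7520) = 2.1799

±(1.6285 + 2.1799i) i.e. 1.6285 + 2.1799i and -1.6285 - 2.1799i


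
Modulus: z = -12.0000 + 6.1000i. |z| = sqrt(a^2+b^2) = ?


|z| = sqrt((-12)^2 + 6.1^2) = sqrt(144 + 37.21) = sqrt(181.21) = 13.4614

|z| = 13.4614


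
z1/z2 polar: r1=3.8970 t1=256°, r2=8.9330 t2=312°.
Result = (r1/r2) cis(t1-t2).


r = 3.8970 / 8.9330 = 0.4362
theta = 256° - 312° = -56° = 304° (mod 360)

0.4362 cis(304°)


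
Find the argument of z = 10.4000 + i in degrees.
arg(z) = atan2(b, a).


Re = 10.4, Im = 1
arg = atan2(1, 10.4) = 5.4923 degrees

arg(z) = 5.4923 degrees


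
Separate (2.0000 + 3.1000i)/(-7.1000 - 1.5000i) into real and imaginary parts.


Multiply by conjugate: (2.0000 + 3.1000i)(-7.1000 + 1.5000i) / ((-7.1)^2 + (-1.5)^2)
Numerator real = 2*(-7.1) + 3.1*(-1.5) = -18.85
Numerator imag = 3.1*(-7.1) - 2*(-1.5) = -19.01
Denominator = 52.66
Re(z) = -18.85/52.66 = -0.3580
Im(z) = -19.01/52.66 = -0.3610

Re(z) = -0.3580, Im(z) = -0.3610


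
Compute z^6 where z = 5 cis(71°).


r^6 = 5^6 = 15625
n*theta = 6*71° = 426° = 66° (mod 360)
a = 15625*cos(66°) = 6355.2600
b = 15625*sin(66°) = 14274.1478

15625 cis(66°) = 6355.2600 + 14274.1478i


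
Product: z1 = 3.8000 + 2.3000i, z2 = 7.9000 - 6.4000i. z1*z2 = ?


Real = 3.8*7.9 - 2.3*(-6.4) = 30.02 - (-14.72) = 44.74
Imag = 3.8*(-6.4) + 7.9*2.3 = -24.32 + 18.17 = -6.15

44.7400 - 6.1500i


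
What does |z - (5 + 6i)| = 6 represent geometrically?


|z - z0| = r is a circle with center z0 and radius r.
Center = (5, 6), radius = 6

Circle with center (5, 6) and radius 6


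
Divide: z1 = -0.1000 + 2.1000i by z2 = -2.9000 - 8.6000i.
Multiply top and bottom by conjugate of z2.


Conjugate of z2 = -2.9000 + 8.6000i
Numerator: (-0.1000 + 2.1000i)(-2.9000 + 8.6000i) = -17.7700 - 6.9500i
Denominator: (-2.9)^2 + (-8.6)^2 = 82.37
Result = (-17.7700 - 6.9500i)/82.37

-0.2157 - 0.0844i


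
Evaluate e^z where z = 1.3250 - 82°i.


e^1.3250 = 3.7622
cos(-82°) = 0.13917
sin(-82°) = -0.99027
Real = 3.7622*0.13917 = 0.5236
Imag = 3.7622*(-0.99027) = -3.7256

0.5236 - 3.7256i


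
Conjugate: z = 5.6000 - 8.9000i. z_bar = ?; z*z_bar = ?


z_bar = 5.6000 + 8.9000i
z*z_bar = 5.6^2 + (-8.9)^2 = 31.36 + 79.21 = 110.57

z_bar = 5.6000 + 8.9000i, z*z_bar = 110.57


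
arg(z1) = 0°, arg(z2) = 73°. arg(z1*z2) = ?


arg(z1*z2) = 0° + 73° = 73°
Normalized to (-180°, 180°]: 73°

73°


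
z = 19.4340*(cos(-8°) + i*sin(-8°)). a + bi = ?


a = 19.4340*cos(-8°) = 19.4340*0.99027 = 19.2449
b = 19.4340*sin(-8°) = 19.4340*(-0.139173) = -2.7047

19.2449 - 2.7047i


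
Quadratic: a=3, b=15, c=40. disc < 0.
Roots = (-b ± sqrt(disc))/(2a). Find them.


disc = 15^2 - 4*3*40 = 225 - 480 = -255
sqrt(|disc|) = sqrt(255) = 15.9687
Real part = -15/(2*3) = -2.5000
Imag part = 15.9687/(2*3) = 2.6615

-2.5000 ± 2.6615i


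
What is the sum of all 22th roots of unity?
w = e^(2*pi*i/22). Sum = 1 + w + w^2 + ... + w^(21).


The sum of all 22th roots of unity is 0.
Geometric series: (1 - w^22)/(1 - w) = (1-1)/(1-w) = 0 since w^22 = 1, w ≠ 1.
Alternatively: coefficient of z^21 in z^22 - 1 is 0.

0


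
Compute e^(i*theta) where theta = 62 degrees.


cos(62°) = 0.4695
sin(62°) = 0.8829

e^(i*62°) = 0.4695 + 0.8829i


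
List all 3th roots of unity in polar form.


The 3th roots of unity are cis(360k/3°) for k=0..2
Angle step = 360/3 = 120°
Primitive root: cis(120°)
Primitive root = -0.5000 + 0.8660i

3 roots at angles: 0°, 120°, 240°


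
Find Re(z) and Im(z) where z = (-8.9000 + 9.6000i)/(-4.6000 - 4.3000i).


Multiply by conjugate: (-8.9000 + 9.6000i)(-4.6000 + 4.3000i) / ((-4.6)^2 + (-4.3)^2)
Numerator real = -8.9*(-4.6) + 9.6*(-4.3) = -0.34
Numerator imag = 9.6*(-4.6) - (-8.9)*(-4.3) = -82.43
Denominator = 39.65
Re(z) = -0.34/39.65 = -0.0086
Im(z) = -82.43/39.65 = -2.0789

Re(z) = -0.0086, Im(z) = -2.0789


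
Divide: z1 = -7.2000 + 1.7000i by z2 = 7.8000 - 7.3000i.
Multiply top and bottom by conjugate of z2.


Conjugate of z2 = 7.8000 + 7.3000i
Numerator: (-7.2000 + 1.7000i)(7.8000 + 7.3000i) = -68.5700 - 39.3000i
Denominator: 7.8^2 + (-7.3)^2 = 114.13
Result = (-68.5700 - 39.3000i)/114.13

-0.6008 - 0.3443i


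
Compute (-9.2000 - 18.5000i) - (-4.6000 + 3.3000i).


Real: -9.2 + 4.6 = -4.6
Imag: -18.5 - 3.3 = -21.8

-4.6000 - 21.8000i


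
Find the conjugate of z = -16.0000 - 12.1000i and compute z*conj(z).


z_bar = -16.0000 + 12.1000i
z*z_bar = (-16)^2 + (-12.1)^2 = 256 + 146.41 = 402.41

z_bar = -16.0000 + 12.1000i, z*z_bar = 402.41


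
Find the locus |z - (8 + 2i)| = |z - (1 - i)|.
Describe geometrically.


Equal distances means the locus is the perpendicular bisector of z1 and z2.
Midpoint = ((8+1)/2, (2+(-1))/2) = (4.5000, 0.5000)

Perpendicular bisector through (4.5000, 0.5000)


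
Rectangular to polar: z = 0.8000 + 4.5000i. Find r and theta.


r = sqrt(0.64+20.25) = sqrt(20.89) = 4.5706
theta = atan2(4.5, 0.8) = 79.9194 degrees

r = 4.5706, theta = 79.9194 degrees


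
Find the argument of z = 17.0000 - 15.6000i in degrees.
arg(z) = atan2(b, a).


Re = 17, Im = -15.6
arg = atan2(-15.6, 17) = -42.5410 degrees

arg(z) = -42.5410 degrees


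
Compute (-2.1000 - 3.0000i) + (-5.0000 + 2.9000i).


Real: -2.1 - 5 = -7.1
Imag: -3 + 2.9 = -0.1

-7.1000 - 0.1000i


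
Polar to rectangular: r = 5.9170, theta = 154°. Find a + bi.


a = 5.9170*cos(154°) = 5.9170*(-0.8988) = -5.3182
b = 5.9170*sin(154°) = 5.9170*0.43837 = 2.5938

-5.3182 + 2.5938i


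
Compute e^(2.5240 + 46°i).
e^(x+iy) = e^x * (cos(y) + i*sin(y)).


e^2.5240 = 12.4784
cos(46°) = 0.69466
sin(46°) = 0.71934
Real = 12.4784*0.69466 = 8.6682
Imag = 12.4784*0.71934 = 8.9762

8.6682 + 8.9762i


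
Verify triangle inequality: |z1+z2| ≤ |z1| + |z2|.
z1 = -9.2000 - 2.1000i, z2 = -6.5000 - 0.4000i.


|z1| = sqrt((-9.2)^2 + (-2.1)^2) = sqrt(89.05) = 9.4366
|z2| = sqrt((-6.5)^2 + (-0.4)^2) = sqrt(42.41) = 6.5123
z1+z2 = -15.7000 - 2.5000i
|z1+z2| = sqrt(252.74) = 15.8978
|z1|+|z2| = 9.4366 + 6.5123 = 15.9489

|z1+z2| = 15.8978 ≤ |z1|+|z2| = 15.9489 (verified)


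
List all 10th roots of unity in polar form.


The 10th roots of unity are cis(360k/10°) for k=0..9
Angle step = 360/10 = 36°
Primitive root: cis(36°)
Primitive root = 0.8090 + 0.5878i

10 roots at angles: 0°, 36°, 72°, 108°, 144°, 180°, 216°, 252°, 288°, 324°


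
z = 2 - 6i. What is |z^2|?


|z| = sqrt(4+36) = sqrt(40) = 6.3246
|z^2| = |z|^2 = (sqrt(40))^2 = 40

|z^2| = 40


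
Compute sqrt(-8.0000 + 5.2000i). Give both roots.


|z| = sqrt(64+27.04) = 9.5415
sqrt((|z|+a)/2) = sqrt((9.5415+(-8))/2) = sqrt(0.7707) = 0.8779
sqrt((|z|-a)/2) = sqrt((9.5415-(-8))/2) = sqrt(8.7707) = 2.9615

±(0.8779 + 2.9615i) i.e. 0.8779 + 2.9615i and -0.8779 - 2.9615i


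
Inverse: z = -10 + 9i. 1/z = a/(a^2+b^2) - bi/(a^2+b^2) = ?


|z|^2 = 100+81 = 181
1/z = (-10 - 9i)/181

1/z = -0.0552 - 0.0497i


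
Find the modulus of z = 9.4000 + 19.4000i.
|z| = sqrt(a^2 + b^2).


|z| = sqrt(9.4^2 + 19.4^2) = sqrt(88.36 + 376.36) = sqrt(464.72) = 21.5574

|z| = 21.5574


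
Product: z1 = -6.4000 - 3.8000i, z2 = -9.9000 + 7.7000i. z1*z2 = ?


Real = -6.4*(-9.9) - (-3.8)*7.7 = 63.36 - (-29.26) = 92.62
Imag = -6.4*7.7 - (9.9)*(-3.8) = -49.28 + 37.62 = -11.66

92.6200 - 11.6600i


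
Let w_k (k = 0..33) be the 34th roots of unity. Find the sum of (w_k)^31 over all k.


The roots are w_k = w^k with w = e^(2*pi*i/34), and (w^k)^31 = (w^31)^k.
So S = 1 + u + u^2 + ... + u^(33) with u = w^31.
31 = 0*34 + 31, so 31 is not a multiple of 34: u = w^31 ≠ 1 (w is a primitive 34th root), while u^34 = (w^34)^31 = 1.
Geometric series: S = (1 - u^34)/(1 - u) = (1 - 1)/(1 - u) = 0

S = 0


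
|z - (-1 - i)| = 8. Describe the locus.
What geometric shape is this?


|z - z0| = r is a circle with center z0 and radius r.
Center = (-1, -1), radius = 8

Circle with center (-1, -1) and radius 8


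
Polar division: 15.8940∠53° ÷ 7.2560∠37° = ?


r = 15.8940 / 7.2560 = 2.1905
theta = 53° - 37° = 16° = 16° (mod 360)

2.1905 cis(16°)


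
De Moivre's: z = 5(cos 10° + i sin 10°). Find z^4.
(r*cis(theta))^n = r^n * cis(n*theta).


r^4 = 5^4 = 625
n*theta = 4*10° = 40° = 40° (mod 360)
a = 625*cos(40°) = 478.7778
b = 625*sin(40°) = 401.7423

625 cis(40°) = 478.7778 + 401.7423i


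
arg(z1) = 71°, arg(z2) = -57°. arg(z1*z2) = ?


arg(z1*z2) = 71° - 57° = 14°
Normalized to (-180°, 180°]: 14°

14°


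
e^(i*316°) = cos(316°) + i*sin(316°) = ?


cos(316°) = 0.7193
sin(316°) = -0.6947

e^(i*316°) = 0.7193 - 0.6947i


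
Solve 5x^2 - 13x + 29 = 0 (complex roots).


disc = (-13)^2 - 4*5*29 = 169 - 580 = -411
sqrt(|disc|) = sqrt(411) = 20.2731
Real part = 13/(2*5) = 1.3000
Imag part = 20.2731/(2*5) = 2.0273

1.3000 ± 2.0273i


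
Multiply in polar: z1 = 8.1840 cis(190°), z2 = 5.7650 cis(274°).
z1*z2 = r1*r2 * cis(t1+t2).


r = 8.1840 * 5.7650 = 47.1808
theta = 190° + 274° = 464° = 104° (mod 360)

47.1808 cis(104°)


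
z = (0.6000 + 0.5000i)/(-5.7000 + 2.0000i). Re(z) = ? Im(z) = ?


Multiply by conjugate: (0.6000 + 0.5000i)(-5.7000 - 2.0000i) / ((-5.7)^2 + 2^2)
Numerator real = 0.6*(-5.7) + 0.5*2 = -2.42
Numerator imag = 0.5*(-5.7) - 0.6*2 = -4.05
Denominator = 36.49
Re(z) = -2.42/36.49 = -0.0663
Im(z) = -4.05/36.49 = -0.1110

Re(z) = -0.0663, Im(z) = -0.1110


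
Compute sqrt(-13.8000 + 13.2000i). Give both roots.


|z| = sqrt(190.44+174.24) = 19.0966
sqrt((|z|+a)/2) = sqrt((19.0966+(-13.8))/2) = sqrt(2.6483) = 1.6274
sqrt((|z|-a)/2) = sqrt((19.0966-(-13.8))/2) = sqrt(16.4483) = 4.0557

±(1.6274 + 4.0557i) i.e. 1.6274 + 4.0557i and -1.6274 - 4.0557i


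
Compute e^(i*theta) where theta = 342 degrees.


cos(342°) = 0.9511
sin(342°) = -0.3090

e^(i*342°) = 0.9511 - 0.3090i


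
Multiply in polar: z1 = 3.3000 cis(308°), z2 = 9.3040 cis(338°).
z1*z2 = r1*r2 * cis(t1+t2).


r = 3.3000 * 9.3040 = 30.7032
theta = 308° + 338° = 646° = 286° (mod 360)

30.7032 cis(286°)


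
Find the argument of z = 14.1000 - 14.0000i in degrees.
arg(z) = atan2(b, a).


Re = 14.1, Im = -14
arg = atan2(-14, 14.1) = -44.7961 degrees

arg(z) = -44.7961 degrees


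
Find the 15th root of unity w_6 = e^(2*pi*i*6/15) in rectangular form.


Angle = 360*6/15 = 144°
a = cos(144°) = -0.8090
b = sin(144°) = 0.5878

-0.8090 + 0.5878i


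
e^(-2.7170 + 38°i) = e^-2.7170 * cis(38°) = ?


e^-2.7170 = 0.0661
cos(38°) = 0.788
sin(38°) = 0.6157
Real = 0.0661*0.788 = 0.0521
Imag = 0.0661*0.6157 = 0.0407

0.0521 + 0.0407i


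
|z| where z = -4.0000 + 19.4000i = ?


|z| = sqrt((-4)^2 + 19.4^2) = sqrt(16 + 376.36) = sqrt(392.36) = 19.8081

|z| = 19.8081


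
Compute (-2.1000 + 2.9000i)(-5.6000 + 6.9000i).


Real = -2.1*(-5.6) - 2.9*6.9 = 11.76 - 20.01 = -8.25
Imag = -2.1*6.9 - (5.6)*2.9 = -14.49 - (16.24) = -30.73

-8.2500 - 30.7300i


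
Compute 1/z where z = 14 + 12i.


|z|^2 = 196+144 = 340
1/z = (14 - 12i)/340

1/z = 0.0412 - 0.0353i


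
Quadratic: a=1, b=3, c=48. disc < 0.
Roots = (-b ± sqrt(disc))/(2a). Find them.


disc = 3^2 - 4*1*48 = 9 - 192 = -183
sqrt(|disc|) = sqrt(183) = 13.5277
Real part = -3/(2*1) = -1.5000
Imag part = 13.5277/(2*1) = 6.7639

-1.5000 ± 6.7639i


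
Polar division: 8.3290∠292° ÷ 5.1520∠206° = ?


r = 8.3290 / 5.1520 = 1.6167
theta = 292° - 206° = 86° = 86° (mod 360)

1.6167 cis(86°)


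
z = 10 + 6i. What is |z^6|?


|z| = sqrt(100+36) = sqrt(136) = 11.6619
|z^6| = |z|^6 = (sqrt(136))^6 = 136^3 = 2515456

|z^6| = 2515456


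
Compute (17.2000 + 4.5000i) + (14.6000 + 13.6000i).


Real: 17.2 + 14.6 = 31.8
Imag: 4.5 + 13.6 = 18.1

31.8000 + 18.1000i


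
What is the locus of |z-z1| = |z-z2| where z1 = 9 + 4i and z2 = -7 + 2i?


Equal distances means the locus is the perpendicular bisector of z1 and z2.
Midpoint = ((9+(-7))/2, (4+2)/2) = (1.0000, 3.0000)

Perpendicular bisector through (1.0000, 3.0000)


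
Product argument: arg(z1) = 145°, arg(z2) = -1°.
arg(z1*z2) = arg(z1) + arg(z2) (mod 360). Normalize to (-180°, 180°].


arg(z1*z2) = 145° - 1° = 144°
Normalized to (-180°, 180°]: 144°

144°


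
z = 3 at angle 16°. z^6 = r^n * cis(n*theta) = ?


r^6 = 3^6 = 729
n*theta = 6*16° = 96° = 96° (mod 360)
a = 729*cos(96°) = -76.2012
b = 729*sin(96°) = 725.0065

729 cis(96°) = -76.2012 + 725.0065i


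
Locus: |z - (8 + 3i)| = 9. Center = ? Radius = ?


|z - z0| = r is a circle with center z0 and radius r.
Center = (8, 3), radius = 9

Circle with center (8, 3) and radius 9


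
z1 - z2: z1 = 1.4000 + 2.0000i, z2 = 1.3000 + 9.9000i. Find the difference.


Real: 1.4 - 1.3 = 0.1
Imag: 2 - 9.9 = -7.9

0.1000 - 7.9000i


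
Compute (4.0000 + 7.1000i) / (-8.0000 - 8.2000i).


Conjugate of z2 = -8.0000 + 8.2000i
Numerator: (4.0000 + 7.1000i)(-8.0000 + 8.2000i) = -90.2200 - 24.0000i
Denominator: (-8)^2 + (-8.2)^2 = 131.24
Result = (-90.2200 - 24.0000i)/131.24

-0.6874 - 0.1829i


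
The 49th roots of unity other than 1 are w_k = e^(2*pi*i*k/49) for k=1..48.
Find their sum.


With w = e^(2*pi*i/49), all 49 of the 49th roots of unity w^0 = 1, w, ..., w^(48) sum to 0: 1 + w + ... + w^(48) = (1 - w^49)/(1 - w) = 0 since w^49 = 1, w ≠ 1.
Removing the root 1: w + w^2 + ... + w^(48) = 0 - 1 = -1

Sum = -1


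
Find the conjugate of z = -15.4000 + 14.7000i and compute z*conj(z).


z_bar = -15.4000 - 14.7000i
z*z_bar = (-15.4)^2 + 14.7^2 = 237.16 + 216.09 = 453.25

z_bar = -15.4000 - 14.7000i, z*z_bar = 453.25


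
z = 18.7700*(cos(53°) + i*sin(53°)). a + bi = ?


a = 18.7700*cos(53°) = 18.7700*0.601815 = 11.2961
b = 18.7700*sin(53°) = 18.7700*0.798636 = 14.9904

11.2961 + 14.9904i


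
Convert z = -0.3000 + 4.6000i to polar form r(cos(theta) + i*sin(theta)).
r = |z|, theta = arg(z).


r = sqrt(0.09+21.16) = sqrt(21.25) = 4.6098
theta = atan2(4.6, -0.3) = 93.7314 degrees

r = 4.6098, theta = 93.7314 degrees


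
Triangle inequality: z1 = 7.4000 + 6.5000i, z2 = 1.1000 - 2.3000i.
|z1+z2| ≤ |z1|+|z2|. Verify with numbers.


|z1| = sqrt(7.4^2 + 6.5^2) = sqrt(97.01) = 9.8494
|z2| = sqrt(1.1^2 + (-2.3)^2) = sqrt(6.5) = 2.5495
z1+z2 = 8.5000 + 4.2000i
|z1+z2| = sqrt(89.89) = 9.4810
|z1|+|z2| = 9.8494 + 2.5495 = 12.3989

|z1+z2| = 9.4810 ≤ |z1|+|z2| = 12.3989 (verified)


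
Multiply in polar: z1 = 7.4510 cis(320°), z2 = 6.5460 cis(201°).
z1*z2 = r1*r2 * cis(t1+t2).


r = 7.4510 * 6.5460 = 48.7742
theta = 320° + 201° = 521° = 161° (mod 360)

48.7742 cis(161°)


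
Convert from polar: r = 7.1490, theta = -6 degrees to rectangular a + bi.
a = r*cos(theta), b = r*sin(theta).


a = 7.1490*cos(-6°) = 7.1490*0.99452 = 7.1098
b = 7.1490*sin(-6°) = 7.1490*(-0.10453) = -0.7473

7.1098 - 0.7473i


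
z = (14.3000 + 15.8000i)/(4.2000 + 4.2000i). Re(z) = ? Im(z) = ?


Multiply by conjugate: (14.3000 + 15.8000i)(4.2000 - 4.2000i) / (4.2^2 + 4.2^2)
Numerator real = 14.3*4.2 + 15.8*4.2 = 126.42
Numerator imag = 15.8*4.2 - 14.3*4.2 = 6.3
Denominator = 35.28
Re(z) = 126.42/35.28 = 3.5833
Im(z) = 6.3/35.28 = 0.1786

Re(z) = 3.5833, Im(z) = 0.1786


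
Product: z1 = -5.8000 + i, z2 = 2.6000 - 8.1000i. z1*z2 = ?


Real = -5.8*2.6 - 1*(-8.1) = -15.08 - (-8.1) = -6.98
Imag = -5.8*(-8.1) + 2.6*1 = 46.98 + 2.6 = 49.58

-6.9800 + 49.5800i


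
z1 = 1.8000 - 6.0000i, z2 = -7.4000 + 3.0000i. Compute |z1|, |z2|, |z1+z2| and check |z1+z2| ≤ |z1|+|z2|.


|z1| = sqrt(1.8^2 + (-6)^2) = sqrt(39.24) = 6.2642
|z2| = sqrt((-7.4)^2 + 3^2) = sqrt(63.76) = 7.9850
z1+z2 = -5.6000 - 3.0000i
|z1+z2| = sqrt(40.36) = 6.3530
|z1|+|z2| = 6.2642 + 7.9850 = 14.2492

|z1+z2| = 6.3530 ≤ |z1|+|z2| = 14.2492 (verified)


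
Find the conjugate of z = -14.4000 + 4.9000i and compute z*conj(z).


z_bar = -14.4000 - 4.9000i
z*z_bar = (-14.4)^2 + 4.9^2 = 207.36 + 24.01 = 231.37

z_bar = -14.4000 - 4.9000i, z*z_bar = 231.37


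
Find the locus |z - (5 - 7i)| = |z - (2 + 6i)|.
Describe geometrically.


Equal distances means the locus is the perpendicular bisector of z1 and z2.
Midpoint = ((5+2)/2, (-7+6)/2) = (3.5000, -0.5000)

Perpendicular bisector through (3.5000, -0.5000)


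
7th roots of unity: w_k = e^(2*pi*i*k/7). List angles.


The 7th roots of unity are cis(360k/7°) for k=0..6
Angle step = 360/7 = 51.4286°
Primitive root: cis(51.4286°)
Primitive root = 0.6235 + 0.7818i

7 roots at angles: 0°, 51.4286°, 102.8571°, 154.2857°, 205.7143°, 257.1429°, 308.5714°


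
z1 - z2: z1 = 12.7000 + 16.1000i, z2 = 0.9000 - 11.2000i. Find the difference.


Real: 12.7 - 0.9 = 11.8
Imag: 16.1 + 11.2 = 27.3

11.8000 + 27.3000i


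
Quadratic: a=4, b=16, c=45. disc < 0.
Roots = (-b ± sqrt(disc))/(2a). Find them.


disc = 16^2 - 4*4*45 = 256 - 720 = -464
sqrt(|disc|) = sqrt(464) = 21.5407
Real part = -16/(2*4) = -2.0000
Imag part = 21.5407/(2*4) = 2.6926

-2.0000 ± 2.6926i


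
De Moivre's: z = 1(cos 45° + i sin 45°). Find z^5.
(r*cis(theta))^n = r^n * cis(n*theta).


r^5 = 1^5 = 1
n*theta = 5*45° = 225° = 225° (mod 360)
a = 1*cos(225°) = -0.7071
b = 1*sin(225°) = -0.7071

1 cis(225°) = -0.7071 - 0.7071i


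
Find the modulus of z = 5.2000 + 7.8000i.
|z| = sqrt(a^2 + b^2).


|z| = sqrt(5.2^2 + 7.8^2) = sqrt(27.04 + 60.84) = sqrt(87.88) = 9.3744

|z| = 9.3744


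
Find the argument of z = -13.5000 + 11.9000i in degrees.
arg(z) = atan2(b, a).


Re = -13.5, Im = 11.9
arg = atan2(11.9, -13.5) = 138.6044 degrees

arg(z) = 138.6044 degrees


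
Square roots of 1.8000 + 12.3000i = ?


|z| = sqrt(3.24+151.29) = 12.4310
sqrt((|z|+a)/2) = sqrt((12.4310+1.8)/2) = sqrt(7.1155) = 2.6675
sqrt((|z|-a)/2) = sqrt((12.4310-1.8)/2) = sqrt(5.3155) = 2.3055

±(2.6675 + 2.3055i) i.e. 2.6675 + 2.3055i and -2.6675 - 2.3055i


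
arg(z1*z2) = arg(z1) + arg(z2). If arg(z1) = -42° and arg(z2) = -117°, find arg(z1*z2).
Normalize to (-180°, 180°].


arg(z1*z2) = -42° - 117° = -159°
Normalized to (-180°, 180°]: -159°

-159°


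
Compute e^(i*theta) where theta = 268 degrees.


cos(268°) = -0.0349
sin(268°) = -0.9994

e^(i*268°) = -0.0349 - 0.9994i


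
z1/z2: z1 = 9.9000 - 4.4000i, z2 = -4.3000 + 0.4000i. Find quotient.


Conjugate of z2 = -4.3000 - 0.4000i
Numerator: (9.9000 - 4.4000i)(-4.3000 - 0.4000i) = -44.3300 + 14.9600i
Denominator: (-4.3)^2 + 0.4^2 = 18.65
Result = (-44.3300 + 14.9600i)/18.65

-2.3769 + 0.8021i


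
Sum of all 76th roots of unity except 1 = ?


With w = e^(2*pi*i/76), all 76 of the 76th roots of unity w^0 = 1, w, ..., w^(75) sum to 0: 1 + w + ... + w^(75) = (1 - w^76)/(1 - w) = 0 since w^76 = 1, w ≠ 1.
Removing the root 1: w + w^2 + ... + w^(75) = 0 - 1 = -1

Sum = -1


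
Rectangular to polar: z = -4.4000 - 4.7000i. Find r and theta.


r = sqrt(19.36+22.09) = sqrt(41.45) = 6.4382
theta = atan2(-4.7, -4.4) = -133.1118 degrees

r = 6.4382, theta = -133.1118 degrees


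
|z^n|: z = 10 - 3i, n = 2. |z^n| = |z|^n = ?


|z| = sqrt(100+9) = sqrt(109) = 10.4403
|z^2| = |z|^2 = (sqrt(109))^2 = 109

|z^2| = 109


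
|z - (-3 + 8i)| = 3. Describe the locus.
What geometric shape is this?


|z - z0| = r is a circle with center z0 and radius r.
Center = (-3, 8), radius = 3

Circle with center (-3, 8) and radius 3


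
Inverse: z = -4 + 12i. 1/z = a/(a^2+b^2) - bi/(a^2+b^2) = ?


|z|^2 = 16+144 = 160
1/z = (-4 - 12i)/160

1/z = -0.0250 - 0.0750i


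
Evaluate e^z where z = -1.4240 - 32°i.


e^-1.4240 = 0.24075
cos(-32°) = 0.848
sin(-32°) = -0.5299
Real = 0.24075*0.848 = 0.2042
Imag = 0.24075*(-0.5299) = -0.1276

0.2042 - 0.1276i


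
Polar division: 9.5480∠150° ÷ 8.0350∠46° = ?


r = 9.5480 / 8.0350 = 1.1883
theta = 150° - 46° = 104° = 104° (mod 360)

1.1883 cis(104°)


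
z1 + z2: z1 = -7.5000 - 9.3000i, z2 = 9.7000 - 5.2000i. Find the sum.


Real: -7.5 + 9.7 = 2.2
Imag: -9.3 - 5.2 = -14.5

2.2000 - 14.5000i


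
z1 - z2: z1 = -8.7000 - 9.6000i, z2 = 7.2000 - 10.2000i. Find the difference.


Real: -8.7 - 7.2 = -15.9
Imag: -9.6 + 10.2 = 0.6

-15.9000 + 0.6000i


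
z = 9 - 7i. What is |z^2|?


|z| = sqrt(81+49) = sqrt(130) = 11.4018
|z^2| = |z|^2 = (sqrt(130))^2 = 130

|z^2| = 130


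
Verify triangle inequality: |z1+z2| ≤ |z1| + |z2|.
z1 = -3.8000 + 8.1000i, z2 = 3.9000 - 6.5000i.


|z1| = sqrt((-3.8)^2 + 8.1^2) = sqrt(80.05) = 8.9471
|z2| = sqrt(3.9^2 + (-6.5)^2) = sqrt(57.46) = 7.5802
z1+z2 = 0.1000 + 1.6000i
|z1+z2| = sqrt(2.57) = 1.6031
|z1|+|z2| = 8.9471 + 7.5802 = 16.5273

|z1+z2| = 1.6031 ≤ |z1|+|z2| = 16.5273 (verified)


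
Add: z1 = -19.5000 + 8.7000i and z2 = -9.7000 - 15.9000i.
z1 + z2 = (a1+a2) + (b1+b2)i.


Real: -19.5 - 9.7 = -29.2
Imag: 8.7 - 15.9 = -7.2

-29.2000 - 7.2000i


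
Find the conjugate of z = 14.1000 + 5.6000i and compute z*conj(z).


z_bar = 14.1000 - 5.6000i
z*z_bar = 14.1^2 + 5.6^2 = 198.81 + 31.36 = 230.17

z_bar = 14.1000 - 5.6000i, z*z_bar = 230.17


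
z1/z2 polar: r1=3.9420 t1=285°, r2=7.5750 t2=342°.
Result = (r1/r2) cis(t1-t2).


r = 3.9420 / 7.5750 = 0.5204
theta = 285° - 342° = -57° = 303° (mod 360)

0.5204 cis(303°)


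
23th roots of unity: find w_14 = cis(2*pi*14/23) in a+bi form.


Angle = 360*14/23 = 219.1304°
a = cos(219.1304°) = -0.7757
b = sin(219.1304°) = -0.6311

-0.7757 - 0.6311i


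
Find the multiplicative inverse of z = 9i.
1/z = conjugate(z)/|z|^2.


|z|^2 = 0+81 = 81
1/z = (0 - 9i)/81

1/z = 0 - 0.1111i


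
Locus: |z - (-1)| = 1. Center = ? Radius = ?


|z - z0| = r is a circle with center z0 and radius r.
Center = (-1, 0), radius = 1

Circle with center (-1, 0) and radius 1


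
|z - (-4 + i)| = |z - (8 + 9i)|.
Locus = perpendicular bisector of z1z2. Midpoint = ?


Equal distances means the locus is the perpendicular bisector of z1 and z2.
Midpoint = ((-4+8)/2, (1+9)/2) = (2.0000, 5.0000)

Perpendicular bisector through (2.0000, 5.0000)


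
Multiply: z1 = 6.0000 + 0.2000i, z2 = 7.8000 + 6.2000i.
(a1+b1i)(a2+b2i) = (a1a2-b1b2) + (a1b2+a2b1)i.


Real = 6*7.8 - 0.2*6.2 = 46.8 - 1.24 = 45.56
Imag = 6*6.2 + 7.8*0.2 = 37.2 + 1.56 = 38.76

45.5600 + 38.7600i


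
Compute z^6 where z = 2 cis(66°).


r^6 = 2^6 = 64
n*theta = 6*66° = 396° = 36° (mod 360)
a = 64*cos(36°) = 51.7771
b = 64*sin(36°) = 37.6183

64 cis(36°) = 51.7771 + 37.6183i


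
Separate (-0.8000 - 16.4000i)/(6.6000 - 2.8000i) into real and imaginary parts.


Multiply by conjugate: (-0.8000 - 16.4000i)(6.6000 + 2.8000i) / (6.6^2 + (-2.8)^2)
Numerator real = -0.8*6.6 - (16.4)*(-2.8) = 40.64
Numerator imag = -16.4*6.6 - (-0.8)*(-2.8) = -110.48
Denominator = 51.4
Re(z) = 40.64/51.4 = 0.7907
Im(z) = -110.48/51.4 = -2.1494

Re(z) = 0.7907, Im(z) = -2.1494


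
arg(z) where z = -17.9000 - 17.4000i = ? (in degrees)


Re = -17.9, Im = -17.4
arg = atan2(-17.4, -17.9) = -135.8115 degrees

arg(z) = -135.8115 degrees


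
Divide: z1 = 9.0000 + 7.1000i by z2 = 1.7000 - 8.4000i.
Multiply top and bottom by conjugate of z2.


Conjugate of z2 = 1.7000 + 8.4000i
Numerator: (9.0000 + 7.1000i)(1.7000 + 8.4000i) = -44.3400 + 87.6700i
Denominator: 1.7^2 + (-8.4)^2 = 73.45
Result = (-44.3400 + 87.6700i)/73.45

-0.6037 + 1.1936i


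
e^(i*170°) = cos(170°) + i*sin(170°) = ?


cos(170°) = -0.9848
sin(170°) = 0.1736

e^(i*170°) = -0.9848 + 0.1736i


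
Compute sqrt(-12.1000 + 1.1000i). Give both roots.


|z| = sqrt(146.41+1.21) = 12.1499
sqrt((|z|+a)/2) = sqrt((12.1499+(-12.1))/2) = sqrt(0.0249) = 0.1580
sqrt((|z|-a)/2) = sqrt((12.1499-(-12.1))/2) = sqrt(12.1249) = 3.4821

±(0.1580 + 3.4821i) i.e. 0.1580 + 3.4821i and -0.1580 - 3.4821i


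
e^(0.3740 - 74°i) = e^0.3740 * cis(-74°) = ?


e^0.3740 = 1.4535
cos(-74°) = 0.2756
sin(-74°) = -0.9613
Real = 1.4535*0.2756 = 0.4006
Imag = 1.4535*(-0.9613) = -1.3972

0.4006 - 1.3972i


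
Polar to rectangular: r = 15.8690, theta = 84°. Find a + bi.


a = 15.8690*cos(84°) = 15.8690*0.10453 = 1.6588
b = 15.8690*sin(84°) = 15.8690*0.994522 = 15.7821

1.6588 + 15.7821i


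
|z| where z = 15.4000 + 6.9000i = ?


|z| = sqrt(15.4^2 + 6.9^2) = sqrt(237.16 + 47.61) = sqrt(284.77) = 16.8751

|z| = 16.8751


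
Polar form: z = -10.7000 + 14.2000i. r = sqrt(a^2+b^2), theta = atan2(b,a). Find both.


r = sqrt(114.49+201.64) = sqrt(316.13) = 17.7800
theta = atan2(14.2, -10.7) = 126.9988 degrees

r = 17.7800, theta = 126.9988 degrees


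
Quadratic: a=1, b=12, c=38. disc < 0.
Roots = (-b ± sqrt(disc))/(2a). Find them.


disc = 12^2 - 4*1*38 = 144 - 152 = -8
sqrt(|disc|) = sqrt(8) = 2.8284
Real part = -12/(2*1) = -6.0000
Imag part = 2.8284/(2*1) = 1.4142

-6.0000 ± 1.4142i


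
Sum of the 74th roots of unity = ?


The sum of all 74th roots of unity is 0.
Geometric series: (1 - w^74)/(1 - w) = (1-1)/(1-w) = 0 since w^74 = 1, w ≠ 1.
Alternatively: coefficient of z^73 in z^74 - 1 is 0.

0


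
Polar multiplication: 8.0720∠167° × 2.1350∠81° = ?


r = 8.0720 * 2.1350 = 17.2337
theta = 167° + 81° = 248° = 248° (mod 360)

17.2337 cis(248°)


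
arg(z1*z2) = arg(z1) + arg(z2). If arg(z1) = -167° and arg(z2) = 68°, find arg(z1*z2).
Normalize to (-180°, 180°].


arg(z1*z2) = -167° + 68° = -99°
Normalized to (-180°, 180°]: -99°

-99°


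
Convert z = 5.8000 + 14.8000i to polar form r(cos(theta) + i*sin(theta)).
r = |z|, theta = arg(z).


r = sqrt(33.64+219.04) = sqrt(252.68) = 15.8959
theta = atan2(14.8, 5.8) = 68.6002 degrees

r = 15.8959, theta = 68.6002 degrees


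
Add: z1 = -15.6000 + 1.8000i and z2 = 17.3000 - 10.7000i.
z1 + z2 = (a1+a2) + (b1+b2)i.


Real: -15.6 + 17.3 = 1.7
Imag: 1.8 - 10.7 = -8.9

1.7000 - 8.9000i


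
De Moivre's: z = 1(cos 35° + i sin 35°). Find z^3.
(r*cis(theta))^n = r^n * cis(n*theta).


r^3 = 1^3 = 1
n*theta = 3*35° = 105° = 105° (mod 360)
a = 1*cos(105°) = -0.2588
b = 1*sin(105°) = 0.9659

1 cis(105°) = -0.2588 + 0.9659i


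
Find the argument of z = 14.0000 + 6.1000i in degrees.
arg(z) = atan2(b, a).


Re = 14, Im = 6.1
arg = atan2(6.1, 14) = 23.5434 degrees

arg(z) = 23.5434 degrees


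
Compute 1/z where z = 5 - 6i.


|z|^2 = 25+36 = 61
1/z = (5 + 6i)/61

1/z = 0.0820 + 0.0984i


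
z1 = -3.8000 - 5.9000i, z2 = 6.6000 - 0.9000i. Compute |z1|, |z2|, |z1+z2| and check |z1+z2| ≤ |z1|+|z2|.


|z1| = sqrt((-3.8)^2 + (-5.9)^2) = sqrt(49.25) = 7.0178
|z2| = sqrt(6.6^2 + (-0.9)^2) = sqrt(44.37) = 6.6611
z1+z2 = 2.8000 - 6.8000i
|z1+z2| = sqrt(54.08) = 7.3539
|z1|+|z2| = 7.0178 + 6.6611 = 13.6789

|z1+z2| = 7.3539 ≤ |z1|+|z2| = 13.6789 (verified)


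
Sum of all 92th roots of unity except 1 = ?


With w = e^(2*pi*i/92), all 92 of the 92th roots of unity w^0 = 1, w, ..., w^(91) sum to 0: 1 + w + ... + w^(91) = (1 - w^92)/(1 - w) = 0 since w^92 = 1, w ≠ 1.
Removing the root 1: w + w^2 + ... + w^(91) = 0 - 1 = -1

Sum = -1


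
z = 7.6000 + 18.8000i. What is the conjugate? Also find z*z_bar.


z_bar = 7.6000 - 18.8000i
z*z_bar = 7.6^2 + 18.8^2 = 57.76 + 353.44 = 411.2

z_bar = 7.6000 - 18.8000i, z*z_bar = 411.2


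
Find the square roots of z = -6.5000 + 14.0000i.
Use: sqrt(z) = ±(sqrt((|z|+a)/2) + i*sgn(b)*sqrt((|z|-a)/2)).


|z| = sqrt(42.25+196) = 15.4353
sqrt((|z|+a)/2) = sqrt((15.4353+(-6.5))/2) = sqrt(4.4677) = 2.1137
sqrt((|z|-a)/2) = sqrt((15.4353-(-6.5))/2) = sqrt(10.9677) = 3.3117

±(2.1137 + 3.3117i) i.e. 2.1137 + 3.3117i and -2.1137 - 3.3117i


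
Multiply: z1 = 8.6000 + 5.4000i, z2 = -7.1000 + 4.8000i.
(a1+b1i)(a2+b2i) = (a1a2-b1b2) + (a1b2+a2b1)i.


Real = 8.6*(-7.1) - 5.4*4.8 = -61.06 - 25.92 = -86.98
Imag = 8.6*4.8 - (7.1)*5.4 = 41.28 - (38.34) = 2.94

-86.9800 + 2.9400i


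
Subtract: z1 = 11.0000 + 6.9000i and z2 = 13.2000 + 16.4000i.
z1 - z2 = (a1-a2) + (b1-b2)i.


Real: 11 - 13.2 = -2.2
Imag: 6.9 - 16.4 = -9.5

-2.2000 - 9.5000i


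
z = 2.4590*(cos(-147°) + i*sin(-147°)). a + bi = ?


a = 2.4590*cos(-147°) = 2.4590*(-0.83867) = -2.0623
b = 2.4590*sin(-147°) = 2.4590*(-0.54464) = -1.3393

-2.0623 - 1.3393i


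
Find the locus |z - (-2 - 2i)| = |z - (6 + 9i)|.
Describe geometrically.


Equal distances means the locus is the perpendicular bisector of z1 and z2.
Midpoint = ((-2+6)/2, (-2+9)/2) = (2.0000, 3.5000)

Perpendicular bisector through (2.0000, 3.5000)


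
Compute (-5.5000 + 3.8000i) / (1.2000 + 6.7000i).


Conjugate of z2 = 1.2000 - 6.7000i
Numerator: (-5.5000 + 3.8000i)(1.2000 - 6.7000i) = 18.8600 + 41.4100i
Denominator: 1.2^2 + 6.7^2 = 46.33
Result = (18.8600 + 41.4100i)/46.33

0.4071 + 0.8938i


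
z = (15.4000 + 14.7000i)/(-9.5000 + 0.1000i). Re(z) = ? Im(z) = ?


Multiply by conjugate: (15.4000 + 14.7000i)(-9.5000 - 0.1000i) / ((-9.5)^2 + 0.1^2)
Numerator real = 15.4*(-9.5) + 14.7*0.1 = -144.83
Numerator imag = 14.7*(-9.5) - 15.4*0.1 = -141.19
Denominator = 90.26
Re(z) = -144.83/90.26 = -1.6046
Im(z) = -141.19/90.26 = -1.5643

Re(z) = -1.6046, Im(z) = -1.5643


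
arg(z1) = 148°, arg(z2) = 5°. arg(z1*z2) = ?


arg(z1*z2) = 148° + 5° = 153°
Normalized to (-180°, 180°]: 153°

153°


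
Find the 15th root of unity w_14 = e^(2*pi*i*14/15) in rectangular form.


Angle = 360*14/15 = 336°
a = cos(336°) = 0.9135
b = sin(336°) = -0.4067

0.9135 - 0.4067i


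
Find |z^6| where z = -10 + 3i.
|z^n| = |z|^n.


|z| = sqrt(100+9) = sqrt(109) = 10.4403
|z^6| = |z|^6 = (sqrt(109))^6 = 109^3 = 1295029

|z^6| = 1295029


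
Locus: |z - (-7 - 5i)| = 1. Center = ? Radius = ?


|z - z0| = r is a circle with center z0 and radius r.
Center = (-7, -5), radius = 1

Circle with center (-7, -5) and radius 1


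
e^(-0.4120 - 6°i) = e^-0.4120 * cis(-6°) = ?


e^-0.4120 = 0.6623
cos(-6°) = 0.9945
sin(-6°) = -0.1045
Real = 0.6623*0.9945 = 0.6587
Imag = 0.6623*(-0.1045) = -0.0692

0.6587 - 0.0692i


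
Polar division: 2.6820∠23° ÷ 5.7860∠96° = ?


r = 2.6820 / 5.7860 = 0.4635
theta = 23° - 96° = -73° = 287° (mod 360)

0.4635 cis(287°)


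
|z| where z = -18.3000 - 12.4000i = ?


|z| = sqrt((-18.3)^2 + (-12.4)^2) = sqrt(334.89 + 153.76) = sqrt(488.65) = 22.1054

|z| = 22.1054


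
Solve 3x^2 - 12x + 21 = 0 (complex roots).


disc = (-12)^2 - 4*3*21 = 144 - 252 = -108
sqrt(|disc|) = sqrt(108) = 10.3923
Real part = 12/(2*3) = 2.0000
Imag part = 10.3923/(2*3) = 1.7321

2.0000 ± 1.7321i


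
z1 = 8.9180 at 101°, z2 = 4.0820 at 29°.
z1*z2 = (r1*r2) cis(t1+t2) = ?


r = 8.9180 * 4.0820 = 36.4033
theta = 101° + 29° = 130° = 130° (mod 360)

36.4033 cis(130°)


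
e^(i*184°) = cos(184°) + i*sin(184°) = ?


cos(184°) = -0.9976
sin(184°) = -0.0698

e^(i*184°) = -0.9976 - 0.0698i


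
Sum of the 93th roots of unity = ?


The sum of all 93th roots of unity is 0.
Geometric series: (1 - w^93)/(1 - w) = (1-1)/(1-w) = 0 since w^93 = 1, w ≠ 1.
Alternatively: coefficient of z^92 in z^93 - 1 is 0.

0


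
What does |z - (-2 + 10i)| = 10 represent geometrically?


|z - z0| = r is a circle with center z0 and radius r.
Center = (-2, 10), radius = 10

Circle with center (-2, 10) and radius 10


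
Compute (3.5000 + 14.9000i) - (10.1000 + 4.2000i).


Real: 3.5 - 10.1 = -6.6
Imag: 14.9 - 4.2 = 10.7

-6.6000 + 10.7000i


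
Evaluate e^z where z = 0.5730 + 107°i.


e^0.5730 = 1.7736
cos(107°) = -0.29237
sin(107°) = 0.9563
Real = 1.7736*(-0.29237) = -0.5185
Imag = 1.7736*0.9563 = 1.6961

-0.5185 + 1.6961i


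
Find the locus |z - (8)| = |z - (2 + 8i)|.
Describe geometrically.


Equal distances means the locus is the perpendicular bisector of z1 and z2.
Midpoint = ((8+2)/2, (0+8)/2) = (5.0000, 4.0000)

Perpendicular bisector through (5.0000, 4.0000)
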